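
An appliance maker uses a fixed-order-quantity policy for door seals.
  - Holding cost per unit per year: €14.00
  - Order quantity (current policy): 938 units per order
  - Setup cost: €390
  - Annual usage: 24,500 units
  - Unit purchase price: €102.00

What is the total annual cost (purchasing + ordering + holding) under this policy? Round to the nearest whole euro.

€2,515,753

Ordering: D/Q × S = 24,500/938 × €390 = €10,186.57
Holding:  Q/2 × H = 938/2 × €14 = €6,566.00
Purchase cost = D·C = 24,500 × 102 = €2,499,000.00
Total = €10,186.57 + €6,566.00 + €2,499,000.00 = €2,515,752.57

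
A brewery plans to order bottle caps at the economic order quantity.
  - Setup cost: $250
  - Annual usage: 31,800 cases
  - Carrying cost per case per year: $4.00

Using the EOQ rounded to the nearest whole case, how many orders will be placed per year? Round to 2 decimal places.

EOQ = √(2DS/H) = √(2 × 31,800 × 250 / 4)
    = √(3,975,000.00) ≈ 1,993.74 → Q = 1,994
Orders per year = D/Q = 31,800 / 1,994 = 15.948

15.95 orders per year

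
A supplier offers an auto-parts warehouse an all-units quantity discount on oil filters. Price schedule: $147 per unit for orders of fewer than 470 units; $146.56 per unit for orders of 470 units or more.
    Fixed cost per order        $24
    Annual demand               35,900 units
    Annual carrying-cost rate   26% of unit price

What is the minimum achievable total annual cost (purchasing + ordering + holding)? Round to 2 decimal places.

$5,272,292.01

H₁ = 26%×$147 = $38.2200;  H₂ = 26%×$146.56 = $38.1056
EOQ₁ = √(2×35,900×24/38.2200) = 212.34  (< 470, feasible at tier 1)
EOQ₂ = √(2×35,900×24/38.1056) = 212.65  (< 470 → use Q = 470 at tier-2 price)
TC(tier 1 (EOQ₁), Q≈212.3) = $5,285,415.46
TC(tier 2, Q≈470.0) = $5,272,292.01
Minimum at tier 2: $5,272,292.01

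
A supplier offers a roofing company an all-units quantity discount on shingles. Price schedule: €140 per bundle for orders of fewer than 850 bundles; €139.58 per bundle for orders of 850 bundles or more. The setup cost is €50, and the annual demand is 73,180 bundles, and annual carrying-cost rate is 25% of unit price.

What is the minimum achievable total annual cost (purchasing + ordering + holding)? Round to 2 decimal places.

H₁ = 25%×€140 = €35.0000;  H₂ = 25%×€139.58 = €34.8950
EOQ₁ = √(2×73,180×50/35.0000) = 457.26  (< 850, feasible at tier 1)
EOQ₂ = √(2×73,180×50/34.8950) = 457.95  (< 850 → use Q = 850 at tier-2 price)
TC(tier 1 (EOQ₁), Q≈457.3) = €10,261,204.06
TC(tier 2, Q≈850.0) = €10,233,599.48
Minimum at tier 2: €10,233,599.48

€10,233,599.48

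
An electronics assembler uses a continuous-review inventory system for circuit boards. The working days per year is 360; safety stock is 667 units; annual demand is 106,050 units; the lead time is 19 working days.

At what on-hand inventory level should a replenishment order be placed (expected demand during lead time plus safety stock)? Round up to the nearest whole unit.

Daily demand d = 106,050 / 360 = 294.583 units/day
Demand during lead time = 294.583 × 19 = 5,597.08
Reorder point = 5,597.08 + 667 = 6,264.08 → round up

6,265 units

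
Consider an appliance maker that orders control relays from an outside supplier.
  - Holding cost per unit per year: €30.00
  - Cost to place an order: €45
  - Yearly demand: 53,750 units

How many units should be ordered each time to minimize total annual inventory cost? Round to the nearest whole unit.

2DS/H = 2·53,750·45/30 = 161,250.00
EOQ = √161,250.00 ≈ 401.56

402 units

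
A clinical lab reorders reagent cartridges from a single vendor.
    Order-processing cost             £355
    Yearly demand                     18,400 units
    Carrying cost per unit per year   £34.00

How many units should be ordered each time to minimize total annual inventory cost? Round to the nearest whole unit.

620 units

2DS/H = 2·18,400·355/34 = 384,235.29
EOQ = √384,235.29 ≈ 619.87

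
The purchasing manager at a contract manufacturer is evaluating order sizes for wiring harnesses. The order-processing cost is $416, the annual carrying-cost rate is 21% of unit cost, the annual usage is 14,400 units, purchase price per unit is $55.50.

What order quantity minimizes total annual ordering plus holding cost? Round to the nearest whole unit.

1,014 units

Carrying cost H = $55.5 × 21% = $11.6550/unit/yr
Optimal lot size Q* = (2 × 14,400 × $416 / $11.655)^½ ≈ 1,013.88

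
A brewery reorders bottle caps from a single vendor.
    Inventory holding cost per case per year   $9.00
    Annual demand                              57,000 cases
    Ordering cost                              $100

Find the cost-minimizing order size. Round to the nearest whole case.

Optimal lot size Q* = (2 × 57,000 × $100 / $9)^½ ≈ 1,125.46

1,125 cases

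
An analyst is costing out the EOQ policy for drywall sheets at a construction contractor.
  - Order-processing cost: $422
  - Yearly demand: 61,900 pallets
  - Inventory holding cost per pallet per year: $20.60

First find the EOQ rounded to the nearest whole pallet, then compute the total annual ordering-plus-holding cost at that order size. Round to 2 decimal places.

$32,805.77

EOQ = √(2DS/H) = √(2 × 61,900 × 422 / 20.6)
    = √(2,536,097.09) ≈ 1,592.51 → Q = 1,593 pallets
Annual ordering cost = (D/Q)·S = (61,900/1,593) × 422 = $16,397.87
Annual holding cost  = (Q/2)·H = (1,593/2) × 20.6 = $16,407.90
Total = $16,397.87 + $16,407.90 = $32,805.77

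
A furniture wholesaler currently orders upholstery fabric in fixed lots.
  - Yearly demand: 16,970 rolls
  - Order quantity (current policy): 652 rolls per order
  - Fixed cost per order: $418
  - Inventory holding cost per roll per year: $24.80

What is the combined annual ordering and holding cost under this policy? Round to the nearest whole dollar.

$18,964

Orders/yr = 16,970/652 = 26.028; ordering cost = 26.028 × $418 = $10,879.54
Average inventory = 652/2 = 326; holding cost = 326 × $24.8 = $8,084.80
Total = $10,879.54 + $8,084.80 = $18,964.34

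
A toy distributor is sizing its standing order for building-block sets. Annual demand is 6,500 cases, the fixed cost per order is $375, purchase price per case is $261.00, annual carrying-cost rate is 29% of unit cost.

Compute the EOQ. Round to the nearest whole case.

Holding cost per case per year: H = 29% × $261 = $75.6900
EOQ = √(2DS/H) = √(2 × 6,500 × 375 / 75.69)
    = √(64,407.45) ≈ 253.79

254 cases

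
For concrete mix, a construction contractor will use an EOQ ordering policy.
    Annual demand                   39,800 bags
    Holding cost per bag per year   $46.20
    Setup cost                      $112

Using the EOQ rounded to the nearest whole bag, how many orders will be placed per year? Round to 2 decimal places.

90.66 orders per year

Optimal lot size Q* = (2 × 39,800 × $112 / $46.2)^½ ≈ 439.28 → Q = 439
Orders per year = D/Q = 39,800 / 439 = 90.661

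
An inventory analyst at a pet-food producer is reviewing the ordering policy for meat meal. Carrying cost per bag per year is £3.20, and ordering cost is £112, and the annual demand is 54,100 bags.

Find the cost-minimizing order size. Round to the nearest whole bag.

Optimal lot size Q* = (2 × 54,100 × £112 / £3.2)^½ ≈ 1,946.02

1,946 bags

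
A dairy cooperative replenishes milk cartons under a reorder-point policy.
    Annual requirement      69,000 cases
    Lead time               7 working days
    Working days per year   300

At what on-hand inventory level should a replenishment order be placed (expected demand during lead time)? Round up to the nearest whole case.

Daily demand d = 69,000 / 300 = 230.000 cases/day
Demand during lead time = 230.000 × 7 = 1,610.00
Reorder point = 1,610.00 → round up

1,610 cases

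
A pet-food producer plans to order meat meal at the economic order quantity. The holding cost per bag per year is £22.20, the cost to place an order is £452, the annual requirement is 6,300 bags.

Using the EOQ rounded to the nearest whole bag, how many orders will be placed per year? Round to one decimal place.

12.5 orders per year

EOQ = √(2DS/H) = √(2 × 6,300 × 452 / 22.2)
    = √(256,540.54) ≈ 506.50 → Q = 506
Orders per year = D/Q = 6,300 / 506 = 12.451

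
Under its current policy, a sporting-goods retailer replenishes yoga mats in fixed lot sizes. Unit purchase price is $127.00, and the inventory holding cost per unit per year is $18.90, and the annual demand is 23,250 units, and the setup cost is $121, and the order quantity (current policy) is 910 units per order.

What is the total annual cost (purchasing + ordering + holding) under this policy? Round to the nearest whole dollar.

$2,964,441

Orders/yr = 23,250/910 = 25.549; ordering cost = 25.549 × $121 = $3,091.48
Average inventory = 910/2 = 455; holding cost = 455 × $18.9 = $8,599.50
Purchase cost = D·C = 23,250 × 127 = $2,952,750.00
Total = $3,091.48 + $8,599.50 + $2,952,750.00 = $2,964,440.98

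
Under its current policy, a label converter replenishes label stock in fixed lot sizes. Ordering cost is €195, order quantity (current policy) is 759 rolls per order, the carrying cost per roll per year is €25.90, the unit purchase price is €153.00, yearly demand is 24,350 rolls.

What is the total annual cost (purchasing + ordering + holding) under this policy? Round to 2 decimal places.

€3,741,634.98

Ordering: D/Q × S = 24,350/759 × €195 = €6,255.93
Holding:  Q/2 × H = 759/2 × €25.9 = €9,829.05
Purchase cost = D·C = 24,350 × 153 = €3,725,550.00
Total = €6,255.93 + €9,829.05 + €3,725,550.00 = €3,741,634.98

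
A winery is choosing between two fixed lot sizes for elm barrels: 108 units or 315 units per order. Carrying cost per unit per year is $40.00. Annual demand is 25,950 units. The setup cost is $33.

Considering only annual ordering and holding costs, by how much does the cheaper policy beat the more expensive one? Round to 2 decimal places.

$1,070.60

Annual cost at Q: ordering D·S/Q plus holding Q·H/2.
TC(108) = (25,950/108)×33 + (108/2)×40 = $10,089.17
TC(315) = (25,950/315)×33 + (315/2)×40 = $9,018.57
Cheaper: Q = 315.  Difference = $1,070.60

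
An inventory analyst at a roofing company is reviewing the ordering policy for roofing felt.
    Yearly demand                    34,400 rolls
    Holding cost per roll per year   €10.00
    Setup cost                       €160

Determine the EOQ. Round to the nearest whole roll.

1,049 rolls

Q* = √(2·D·S / H) = √(2·34,400·160 / 10) = √1,100,800.0 ≈ 1,049.19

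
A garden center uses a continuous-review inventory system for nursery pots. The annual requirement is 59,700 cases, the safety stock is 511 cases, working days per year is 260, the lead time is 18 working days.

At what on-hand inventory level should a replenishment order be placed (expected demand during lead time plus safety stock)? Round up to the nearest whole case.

4,645 cases

Daily demand d = 59,700 / 260 = 229.615 cases/day
Demand during lead time = 229.615 × 18 = 4,133.08
Reorder point = 4,133.08 + 511 = 4,644.08 → round up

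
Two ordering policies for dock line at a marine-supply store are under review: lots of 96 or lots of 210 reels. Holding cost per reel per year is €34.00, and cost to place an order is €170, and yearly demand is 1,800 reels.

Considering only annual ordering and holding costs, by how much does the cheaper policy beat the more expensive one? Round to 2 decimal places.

TC(Q) = (D/Q)S + (Q/2)H
TC(96) = (1,800/96)×170 + (96/2)×34 = €4,819.50
TC(210) = (1,800/210)×170 + (210/2)×34 = €5,027.14
|ΔTC| = |€4,819.50 − €5,027.14| = €207.64

€207.64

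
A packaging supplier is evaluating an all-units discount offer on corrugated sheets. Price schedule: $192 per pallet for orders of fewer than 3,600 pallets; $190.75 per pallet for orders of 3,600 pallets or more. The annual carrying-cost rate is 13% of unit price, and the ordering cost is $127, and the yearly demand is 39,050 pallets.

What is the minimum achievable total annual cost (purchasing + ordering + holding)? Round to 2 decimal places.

H₁ = 13%×$192 = $24.9600;  H₂ = 13%×$190.75 = $24.7975
EOQ₁ = √(2×39,050×127/24.9600) = 630.38  (< 3,600, feasible at tier 1)
EOQ₂ = √(2×39,050×127/24.7975) = 632.45  (< 3,600 → use Q = 3,600 at tier-2 price)
TC(tier 1 (EOQ₁), Q≈630.4) = $7,513,334.38
TC(tier 2, Q≈3,600.0) = $7,494,800.60
Minimum at tier 2: $7,494,800.60

$7,494,800.60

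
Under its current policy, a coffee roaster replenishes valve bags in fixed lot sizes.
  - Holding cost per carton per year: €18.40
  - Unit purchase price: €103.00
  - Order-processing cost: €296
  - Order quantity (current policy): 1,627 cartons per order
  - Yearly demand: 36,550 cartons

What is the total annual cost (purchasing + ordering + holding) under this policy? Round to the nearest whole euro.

€3,786,268

Ordering: D/Q × S = 36,550/1,627 × €296 = €6,649.54
Holding:  Q/2 × H = 1,627/2 × €18.4 = €14,968.40
Purchase cost = D·C = 36,550 × 103 = €3,764,650.00
Total = €6,649.54 + €14,968.40 + €3,764,650.00 = €3,786,267.94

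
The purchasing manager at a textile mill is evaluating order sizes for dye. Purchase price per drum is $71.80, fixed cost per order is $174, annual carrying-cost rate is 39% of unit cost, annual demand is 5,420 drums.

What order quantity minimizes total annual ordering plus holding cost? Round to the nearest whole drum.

260 drums

H = i·C = 0.39 × $71.8 = $28.0020 per drum-year
EOQ = √(2DS/H) = √(2 × 5,420 × 174 / 28.002)
    = √(67,358.05) ≈ 259.53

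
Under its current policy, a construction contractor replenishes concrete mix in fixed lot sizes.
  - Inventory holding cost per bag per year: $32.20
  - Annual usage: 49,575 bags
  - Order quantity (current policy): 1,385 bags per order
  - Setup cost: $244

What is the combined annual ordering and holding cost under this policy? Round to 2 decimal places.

$31,032.29

Annual ordering cost = (D/Q)·S = (49,575/1,385) × 244 = $8,733.79
Annual holding cost  = (Q/2)·H = (1,385/2) × 32.2 = $22,298.50
Total = $8,733.79 + $22,298.50 = $31,032.29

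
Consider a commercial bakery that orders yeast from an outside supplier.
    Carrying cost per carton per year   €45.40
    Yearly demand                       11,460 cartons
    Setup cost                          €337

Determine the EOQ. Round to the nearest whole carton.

Optimal lot size Q* = (2 × 11,460 × €337 / €45.4)^½ ≈ 412.47

412 cartons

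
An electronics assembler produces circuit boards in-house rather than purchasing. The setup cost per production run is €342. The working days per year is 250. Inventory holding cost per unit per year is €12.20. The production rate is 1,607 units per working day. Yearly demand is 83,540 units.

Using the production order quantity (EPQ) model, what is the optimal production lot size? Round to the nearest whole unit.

Daily demand d = 83,540/250 = 334.160; p = 1607; 1 − d/p = 0.79206
EPQ = √(2DS / (H(1 − d/p)))
    = √(2 × 83,540 × 342 / (12.2 × 0.79206)) ≈ 2,431.74

2,432 units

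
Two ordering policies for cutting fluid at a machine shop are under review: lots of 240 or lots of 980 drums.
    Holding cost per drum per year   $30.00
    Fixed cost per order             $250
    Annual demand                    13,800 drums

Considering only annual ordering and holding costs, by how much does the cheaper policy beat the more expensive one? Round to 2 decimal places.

$245.41

Annual cost at Q: ordering D·S/Q plus holding Q·H/2.
TC(240) = (13,800/240)×250 + (240/2)×30 = $17,975.00
TC(980) = (13,800/980)×250 + (980/2)×30 = $18,220.41
|ΔTC| = |$17,975.00 − $18,220.41| = $245.41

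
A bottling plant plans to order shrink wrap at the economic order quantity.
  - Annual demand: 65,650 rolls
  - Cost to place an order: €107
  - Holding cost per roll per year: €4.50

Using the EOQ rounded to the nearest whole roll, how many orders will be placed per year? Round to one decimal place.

37.2 orders per year

Q* = √(2·D·S / H) = √(2·65,650·107 / 4.5) = √3,122,022.2 ≈ 1,766.92 → Q = 1,767
Orders per year = D/Q = 65,650 / 1,767 = 37.153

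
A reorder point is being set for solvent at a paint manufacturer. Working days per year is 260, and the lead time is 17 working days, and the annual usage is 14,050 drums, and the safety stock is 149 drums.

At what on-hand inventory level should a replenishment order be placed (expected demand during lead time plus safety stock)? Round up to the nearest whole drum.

1,068 drums

Daily demand d = 14,050 / 260 = 54.038 drums/day
Demand during lead time = 54.038 × 17 = 918.65
Reorder point = 918.65 + 149 = 1,067.65 → round up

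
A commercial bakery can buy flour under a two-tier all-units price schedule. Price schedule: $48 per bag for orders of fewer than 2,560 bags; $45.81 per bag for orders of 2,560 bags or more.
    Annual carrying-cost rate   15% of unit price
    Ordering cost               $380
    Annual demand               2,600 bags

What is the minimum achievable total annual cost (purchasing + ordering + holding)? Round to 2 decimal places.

$128,287.46

H₁ = 15%×$48 = $7.2000;  H₂ = 15%×$45.81 = $6.8715
EOQ₁ = √(2×2,600×380/7.2000) = 523.87  (< 2,560, feasible at tier 1)
EOQ₂ = √(2×2,600×380/6.8715) = 536.25  (< 2,560 → use Q = 2,560 at tier-2 price)
TC(tier 1 (EOQ₁), Q≈523.9) = $128,571.90
TC(tier 2, Q≈2,560.0) = $128,287.46
Minimum at tier 2: $128,287.46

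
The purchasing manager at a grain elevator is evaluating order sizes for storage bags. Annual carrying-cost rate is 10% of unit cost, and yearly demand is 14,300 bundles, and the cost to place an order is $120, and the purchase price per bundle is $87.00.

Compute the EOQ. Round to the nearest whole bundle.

628 bundles

Carrying cost H = $87 × 10% = $8.7000/bundle/yr
2DS/H = 2·14,300·120/8.7 = 394,482.76
EOQ = √394,482.76 ≈ 628.08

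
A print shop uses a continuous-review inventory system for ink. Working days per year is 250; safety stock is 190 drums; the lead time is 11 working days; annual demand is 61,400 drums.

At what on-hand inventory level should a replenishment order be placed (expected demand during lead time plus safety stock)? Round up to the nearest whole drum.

2,892 drums

Daily demand d = 61,400 / 250 = 245.600 drums/day
Demand during lead time = 245.600 × 11 = 2,701.60
Reorder point = 2,701.60 + 190 = 2,891.60 → round up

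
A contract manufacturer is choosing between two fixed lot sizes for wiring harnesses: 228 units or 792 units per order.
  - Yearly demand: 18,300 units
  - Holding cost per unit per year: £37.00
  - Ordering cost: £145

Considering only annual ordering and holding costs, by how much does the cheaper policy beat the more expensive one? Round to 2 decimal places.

TC(Q) = (D/Q)S + (Q/2)H
TC(228) = (18,300/228)×145 + (228/2)×37 = £15,856.16
TC(792) = (18,300/792)×145 + (792/2)×37 = £18,002.38
Cheaper: Q = 228.  Difference = £2,146.22

£2,146.22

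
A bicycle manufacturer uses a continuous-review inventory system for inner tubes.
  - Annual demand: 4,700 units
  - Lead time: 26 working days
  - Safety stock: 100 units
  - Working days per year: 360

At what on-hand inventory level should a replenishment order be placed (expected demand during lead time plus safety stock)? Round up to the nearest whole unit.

440 units

Daily demand d = 4,700 / 360 = 13.056 units/day
Demand during lead time = 13.056 × 26 = 339.44
Reorder point = 339.44 + 100 = 439.44 → round up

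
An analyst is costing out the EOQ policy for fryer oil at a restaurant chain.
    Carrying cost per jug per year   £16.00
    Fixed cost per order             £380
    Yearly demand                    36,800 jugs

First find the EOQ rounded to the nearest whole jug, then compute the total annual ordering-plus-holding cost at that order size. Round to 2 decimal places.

£21,153.91

EOQ = √(2DS/H) = √(2 × 36,800 × 380 / 16)
    = √(1,748,000.00) ≈ 1,322.12 → Q = 1,322 jugs
Annual ordering cost = (D/Q)·S = (36,800/1,322) × 380 = £10,577.91
Annual holding cost  = (Q/2)·H = (1,322/2) × 16 = £10,576.00
Total = £10,577.91 + £10,576.00 = £21,153.91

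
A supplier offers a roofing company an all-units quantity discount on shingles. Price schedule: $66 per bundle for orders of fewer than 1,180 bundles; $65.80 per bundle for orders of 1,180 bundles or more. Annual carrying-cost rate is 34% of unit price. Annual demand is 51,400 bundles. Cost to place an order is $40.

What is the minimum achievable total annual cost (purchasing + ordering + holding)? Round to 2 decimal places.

H₁ = 34%×$66 = $22.4400;  H₂ = 34%×$65.80 = $22.3720
EOQ₁ = √(2×51,400×40/22.4400) = 428.07  (< 1,180, feasible at tier 1)
EOQ₂ = √(2×51,400×40/22.3720) = 428.72  (< 1,180 → use Q = 1,180 at tier-2 price)
TC(tier 1 (EOQ₁), Q≈428.1) = $3,402,005.90
TC(tier 2, Q≈1,180.0) = $3,397,061.85
Minimum at tier 2: $3,397,061.85

$3,397,061.85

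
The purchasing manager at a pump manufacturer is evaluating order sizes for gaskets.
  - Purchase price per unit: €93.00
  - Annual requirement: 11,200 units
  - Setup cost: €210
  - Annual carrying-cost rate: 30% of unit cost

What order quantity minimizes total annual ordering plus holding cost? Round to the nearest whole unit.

Holding cost per unit per year: H = 30% × €93 = €27.9000
Optimal lot size Q* = (2 × 11,200 × €210 / €27.9)^½ ≈ 410.61

411 units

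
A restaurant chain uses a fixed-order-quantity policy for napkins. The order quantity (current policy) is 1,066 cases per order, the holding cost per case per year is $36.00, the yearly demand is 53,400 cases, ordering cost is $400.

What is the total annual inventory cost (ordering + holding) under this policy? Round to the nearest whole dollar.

Annual ordering cost = (D/Q)·S = (53,400/1,066) × 400 = $20,037.52
Annual holding cost  = (Q/2)·H = (1,066/2) × 36 = $19,188.00
Total = $20,037.52 + $19,188.00 = $39,225.52

$39,226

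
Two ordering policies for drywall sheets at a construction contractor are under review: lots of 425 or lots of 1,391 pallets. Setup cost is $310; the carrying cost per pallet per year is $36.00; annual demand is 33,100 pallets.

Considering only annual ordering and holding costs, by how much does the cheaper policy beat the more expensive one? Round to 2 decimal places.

For each Q, cost = (D/Q)·S + (Q/2)·H.
TC(425) = (33,100/425)×310 + (425/2)×36 = $31,793.53
TC(1,391) = (33,100/1,391)×310 + (1,391/2)×36 = $32,414.71
Cheaper: Q = 425.  Difference = $621.18

$621.18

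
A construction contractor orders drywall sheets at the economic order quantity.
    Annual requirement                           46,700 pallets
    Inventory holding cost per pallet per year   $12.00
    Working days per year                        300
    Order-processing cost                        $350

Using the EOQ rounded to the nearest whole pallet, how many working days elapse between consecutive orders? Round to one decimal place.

10.6 days

Optimal lot size Q* = (2 × 46,700 × $350 / $12)^½ ≈ 1,650.50 → Q = 1,651 pallets
Cycle time = (working days × Q)/D = (300 × 1,651) / 46,700 = 10.606 days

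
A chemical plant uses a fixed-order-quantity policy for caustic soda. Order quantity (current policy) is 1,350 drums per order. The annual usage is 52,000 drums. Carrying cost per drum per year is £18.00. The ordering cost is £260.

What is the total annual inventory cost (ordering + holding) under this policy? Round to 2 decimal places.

£22,164.81

Annual ordering cost = (D/Q)·S = (52,000/1,350) × 260 = £10,014.81
Annual holding cost  = (Q/2)·H = (1,350/2) × 18 = £12,150.00
Total = £10,014.81 + £12,150.00 = £22,164.81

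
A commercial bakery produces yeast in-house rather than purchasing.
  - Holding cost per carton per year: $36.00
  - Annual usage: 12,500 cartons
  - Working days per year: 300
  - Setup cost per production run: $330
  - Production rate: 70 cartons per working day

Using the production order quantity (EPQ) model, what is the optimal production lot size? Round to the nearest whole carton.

Daily demand d = 12,500/300 = 41.667; p = 70; 1 − d/p = 0.40476
EPQ = √(2DS / (H(1 − d/p)))
    = √(2 × 12,500 × 330 / (36 × 0.40476)) ≈ 752.45

752 cartons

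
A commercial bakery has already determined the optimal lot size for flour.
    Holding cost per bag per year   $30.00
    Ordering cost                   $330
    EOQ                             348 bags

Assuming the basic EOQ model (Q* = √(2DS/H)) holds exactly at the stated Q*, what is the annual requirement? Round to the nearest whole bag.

5,505 bags per year

From Q* = √(2DS/H) ⇒ Q*² = 2DS/H.
D = Q²H / (2S) = 348² × 30 / (2 × 330) = 5,504.73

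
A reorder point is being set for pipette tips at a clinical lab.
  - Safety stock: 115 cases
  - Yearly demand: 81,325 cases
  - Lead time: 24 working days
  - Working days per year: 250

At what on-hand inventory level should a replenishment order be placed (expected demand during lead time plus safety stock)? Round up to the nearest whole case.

7,923 cases

Daily demand d = 81,325 / 250 = 325.300 cases/day
Demand during lead time = 325.300 × 24 = 7,807.20
Reorder point = 7,807.20 + 115 = 7,922.20 → round up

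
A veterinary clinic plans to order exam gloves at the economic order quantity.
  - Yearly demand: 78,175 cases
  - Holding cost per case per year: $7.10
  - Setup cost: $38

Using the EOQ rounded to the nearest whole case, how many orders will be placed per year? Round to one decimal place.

2DS/H = 2·78,175·38/7.1 = 836,802.82
EOQ = √836,802.82 ≈ 914.77 → Q = 915
N = D/Q = 78,175/915 ≈ 85.437 orders/yr

85.4 orders per year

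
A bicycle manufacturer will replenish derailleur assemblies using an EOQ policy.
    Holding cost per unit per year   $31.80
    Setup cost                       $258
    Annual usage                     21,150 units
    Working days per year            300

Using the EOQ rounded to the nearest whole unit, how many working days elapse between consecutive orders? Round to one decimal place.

8.3 days

Optimal lot size Q* = (2 × 21,150 × $258 / $31.8)^½ ≈ 585.82 → Q = 586 units
T = Q/D × 300 days = 586/21,150 × 300 = 8.312 days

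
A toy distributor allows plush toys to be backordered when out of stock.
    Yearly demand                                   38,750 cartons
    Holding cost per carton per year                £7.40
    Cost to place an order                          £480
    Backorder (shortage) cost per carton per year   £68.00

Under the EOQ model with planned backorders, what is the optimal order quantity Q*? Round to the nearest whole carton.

2,361 cartons

Basic EOQ = √(2·38,750·480/7.4) = 2,242.103
Backorder adjustment √((H+b)/b) = √((7.4+68)/68) = 1.0530
Q* = 2,242.103 × 1.0530 ≈ 2,360.95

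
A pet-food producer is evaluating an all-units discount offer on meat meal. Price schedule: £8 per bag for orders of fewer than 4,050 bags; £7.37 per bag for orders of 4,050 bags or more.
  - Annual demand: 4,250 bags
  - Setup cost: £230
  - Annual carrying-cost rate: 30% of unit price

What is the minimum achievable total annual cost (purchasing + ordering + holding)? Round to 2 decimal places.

£36,041.13

H₁ = 30%×£8 = £2.4000;  H₂ = 30%×£7.37 = £2.2110
EOQ₁ = √(2×4,250×230/2.4000) = 902.54  (< 4,050, feasible at tier 1)
EOQ₂ = √(2×4,250×230/2.2110) = 940.33  (< 4,050 → use Q = 4,050 at tier-2 price)
TC(tier 1 (EOQ₁), Q≈902.5) = £36,166.10
TC(tier 2, Q≈4,050.0) = £36,041.13
Minimum at tier 2: £36,041.13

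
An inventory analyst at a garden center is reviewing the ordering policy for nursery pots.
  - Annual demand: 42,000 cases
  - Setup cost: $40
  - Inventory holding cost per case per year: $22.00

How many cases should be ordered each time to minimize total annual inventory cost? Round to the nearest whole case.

391 cases

Optimal lot size Q* = (2 × 42,000 × $40 / $22)^½ ≈ 390.80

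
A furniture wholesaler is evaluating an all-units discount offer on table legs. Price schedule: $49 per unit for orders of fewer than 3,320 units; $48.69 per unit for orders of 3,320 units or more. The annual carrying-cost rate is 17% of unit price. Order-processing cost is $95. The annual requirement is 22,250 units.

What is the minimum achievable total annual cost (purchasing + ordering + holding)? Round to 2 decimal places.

$1,096,184.23

H₁ = 17%×$49 = $8.3300;  H₂ = 17%×$48.69 = $8.2773
EOQ₁ = √(2×22,250×95/8.3300) = 712.39  (< 3,320, feasible at tier 1)
EOQ₂ = √(2×22,250×95/8.2773) = 714.66  (< 3,320 → use Q = 3,320 at tier-2 price)
TC(tier 1 (EOQ₁), Q≈712.4) = $1,096,184.23
TC(tier 2, Q≈3,320.0) = $1,097,729.49
Minimum at tier 1 (EOQ₁): $1,096,184.23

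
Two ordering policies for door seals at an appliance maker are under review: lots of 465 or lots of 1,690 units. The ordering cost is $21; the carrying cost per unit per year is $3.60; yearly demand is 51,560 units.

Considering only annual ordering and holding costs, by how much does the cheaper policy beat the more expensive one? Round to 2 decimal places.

$517.17

TC(Q) = (D/Q)S + (Q/2)H
TC(465) = (51,560/465)×21 + (465/2)×3.6 = $3,165.52
TC(1,690) = (51,560/1,690)×21 + (1,690/2)×3.6 = $3,682.69
Cheaper: Q = 465.  Difference = $517.17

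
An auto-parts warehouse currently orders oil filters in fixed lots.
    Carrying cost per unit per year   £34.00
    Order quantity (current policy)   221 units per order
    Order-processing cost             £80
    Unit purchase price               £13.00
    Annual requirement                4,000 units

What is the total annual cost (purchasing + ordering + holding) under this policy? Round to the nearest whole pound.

£57,205

Ordering: D/Q × S = 4,000/221 × £80 = £1,447.96
Holding:  Q/2 × H = 221/2 × £34 = £3,757.00
Purchase cost = D·C = 4,000 × 13 = £52,000.00
Total = £1,447.96 + £3,757.00 + £52,000.00 = £57,204.96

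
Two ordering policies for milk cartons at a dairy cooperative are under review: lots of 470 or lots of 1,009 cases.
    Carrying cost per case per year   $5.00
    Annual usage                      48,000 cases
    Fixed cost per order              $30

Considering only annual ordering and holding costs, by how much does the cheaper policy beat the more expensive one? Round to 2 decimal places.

$289.17

For each Q, cost = (D/Q)·S + (Q/2)·H.
TC(470) = (48,000/470)×30 + (470/2)×5 = $4,238.83
TC(1,009) = (48,000/1,009)×30 + (1,009/2)×5 = $3,949.66
Cheaper: Q = 1,009.  Difference = $289.17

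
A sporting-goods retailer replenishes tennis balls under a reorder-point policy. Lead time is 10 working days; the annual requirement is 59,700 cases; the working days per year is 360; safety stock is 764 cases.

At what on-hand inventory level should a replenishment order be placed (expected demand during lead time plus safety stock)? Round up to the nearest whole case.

Daily demand d = 59,700 / 360 = 165.833 cases/day
Demand during lead time = 165.833 × 10 = 1,658.33
Reorder point = 1,658.33 + 764 = 2,422.33 → round up

2,423 cases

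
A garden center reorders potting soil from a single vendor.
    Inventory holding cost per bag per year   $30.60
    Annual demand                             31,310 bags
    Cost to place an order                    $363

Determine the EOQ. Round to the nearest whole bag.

862 bags

2DS/H = 2·31,310·363/30.6 = 742,845.10
EOQ = √742,845.10 ≈ 861.88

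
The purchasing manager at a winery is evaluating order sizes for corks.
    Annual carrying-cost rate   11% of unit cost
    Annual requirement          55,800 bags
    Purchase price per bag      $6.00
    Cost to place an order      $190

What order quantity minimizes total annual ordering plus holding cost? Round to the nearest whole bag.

Carrying cost H = $6 × 11% = $0.6600/bag/yr
EOQ = √(2DS/H) = √(2 × 55,800 × 190 / 0.66)
    = √(32,127,272.73) ≈ 5,668.09

5,668 bags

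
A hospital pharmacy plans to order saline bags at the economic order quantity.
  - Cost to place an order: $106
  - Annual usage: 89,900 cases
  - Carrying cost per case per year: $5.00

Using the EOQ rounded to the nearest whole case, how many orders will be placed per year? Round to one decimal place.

46.1 orders per year

Q* = √(2·D·S / H) = √(2·89,900·106 / 5) = √3,811,760.0 ≈ 1,952.37 → Q = 1,952
Orders per year = D/Q = 89,900 / 1,952 = 46.055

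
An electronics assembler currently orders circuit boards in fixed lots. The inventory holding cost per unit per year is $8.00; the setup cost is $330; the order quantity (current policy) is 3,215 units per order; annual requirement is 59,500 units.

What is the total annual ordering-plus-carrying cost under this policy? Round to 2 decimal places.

$18,967.31

Ordering: D/Q × S = 59,500/3,215 × $330 = $6,107.31
Holding:  Q/2 × H = 3,215/2 × $8 = $12,860.00
Total = $6,107.31 + $12,860.00 = $18,967.31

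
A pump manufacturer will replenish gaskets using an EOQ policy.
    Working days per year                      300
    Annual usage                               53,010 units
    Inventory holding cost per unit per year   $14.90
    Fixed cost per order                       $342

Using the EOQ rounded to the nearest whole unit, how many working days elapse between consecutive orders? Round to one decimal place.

8.8 days

EOQ = √(2DS/H) = √(2 × 53,010 × 342 / 14.9)
    = √(2,433,479.19) ≈ 1,559.96 → Q = 1,560 units
T = Q/D × 300 days = 1,560/53,010 × 300 = 8.829 days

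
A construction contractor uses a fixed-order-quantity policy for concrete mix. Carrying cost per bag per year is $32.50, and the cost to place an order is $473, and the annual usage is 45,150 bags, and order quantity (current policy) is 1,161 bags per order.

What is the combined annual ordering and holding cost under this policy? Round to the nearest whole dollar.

Annual ordering cost = (D/Q)·S = (45,150/1,161) × 473 = $18,394.44
Annual holding cost  = (Q/2)·H = (1,161/2) × 32.5 = $18,866.25
Total = $18,394.44 + $18,866.25 = $37,260.69

$37,261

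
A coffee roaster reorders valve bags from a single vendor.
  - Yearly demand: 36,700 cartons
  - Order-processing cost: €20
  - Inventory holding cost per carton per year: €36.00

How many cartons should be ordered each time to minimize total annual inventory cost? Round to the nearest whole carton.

EOQ = √(2DS/H) = √(2 × 36,700 × 20 / 36)
    = √(40,777.78) ≈ 201.94

202 cartons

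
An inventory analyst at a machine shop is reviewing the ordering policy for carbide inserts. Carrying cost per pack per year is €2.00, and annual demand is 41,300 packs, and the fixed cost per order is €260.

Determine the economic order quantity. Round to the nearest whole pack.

3,277 packs

2DS/H = 2·41,300·260/2 = 10,738,000.00
EOQ = √10,738,000.00 ≈ 3,276.89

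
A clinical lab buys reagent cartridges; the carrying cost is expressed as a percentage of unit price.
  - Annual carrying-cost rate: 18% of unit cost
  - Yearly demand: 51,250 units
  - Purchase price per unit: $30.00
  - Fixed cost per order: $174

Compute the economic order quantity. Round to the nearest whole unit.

H = i·C = 0.18 × $30 = $5.4000 per unit-year
EOQ = √(2DS/H) = √(2 × 51,250 × 174 / 5.4)
    = √(3,302,777.78) ≈ 1,817.35

1,817 units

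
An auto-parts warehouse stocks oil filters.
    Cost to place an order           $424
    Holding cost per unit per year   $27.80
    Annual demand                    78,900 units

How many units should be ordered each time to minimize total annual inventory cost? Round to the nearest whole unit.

Optimal lot size Q* = (2 × 78,900 × $424 / $27.8)^½ ≈ 1,551.37

1,551 units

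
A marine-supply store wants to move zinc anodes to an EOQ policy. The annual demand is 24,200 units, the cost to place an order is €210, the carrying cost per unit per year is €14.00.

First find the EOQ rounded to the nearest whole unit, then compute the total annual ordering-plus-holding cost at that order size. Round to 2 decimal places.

EOQ = √(2DS/H) = √(2 × 24,200 × 210 / 14)
    = √(726,000.00) ≈ 852.06 → Q = 852 units
Orders/yr = 24,200/852 = 28.404; ordering cost = 28.404 × €210 = €5,964.79
Average inventory = 852/2 = 426; holding cost = 426 × €14 = €5,964.00
Total = €5,964.79 + €5,964.00 = €11,928.79

€11,928.79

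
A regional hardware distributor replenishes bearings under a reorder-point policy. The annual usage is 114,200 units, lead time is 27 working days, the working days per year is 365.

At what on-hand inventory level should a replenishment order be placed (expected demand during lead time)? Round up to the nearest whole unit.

Daily demand d = 114,200 / 365 = 312.877 units/day
Demand during lead time = 312.877 × 27 = 8,447.67
Reorder point = 8,447.67 → round up

8,448 units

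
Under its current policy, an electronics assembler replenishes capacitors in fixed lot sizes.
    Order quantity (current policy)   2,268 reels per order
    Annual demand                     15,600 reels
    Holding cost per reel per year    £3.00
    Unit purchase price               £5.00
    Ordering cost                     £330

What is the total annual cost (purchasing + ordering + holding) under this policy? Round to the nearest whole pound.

£83,672

Ordering: D/Q × S = 15,600/2,268 × £330 = £2,269.84
Holding:  Q/2 × H = 2,268/2 × £3 = £3,402.00
Purchase cost = D·C = 15,600 × 5 = £78,000.00
Total = £2,269.84 + £3,402.00 + £78,000.00 = £83,671.84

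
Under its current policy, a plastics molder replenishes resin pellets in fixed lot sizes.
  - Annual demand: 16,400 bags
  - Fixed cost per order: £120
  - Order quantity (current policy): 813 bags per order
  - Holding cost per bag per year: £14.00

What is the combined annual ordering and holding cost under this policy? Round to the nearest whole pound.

Ordering: D/Q × S = 16,400/813 × £120 = £2,420.66
Holding:  Q/2 × H = 813/2 × £14 = £5,691.00
Total = £2,420.66 + £5,691.00 = £8,111.66

£8,112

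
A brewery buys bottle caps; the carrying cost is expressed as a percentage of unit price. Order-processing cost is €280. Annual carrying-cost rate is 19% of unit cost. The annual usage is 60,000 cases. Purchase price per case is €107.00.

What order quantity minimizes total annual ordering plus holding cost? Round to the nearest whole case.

Holding cost per case per year: H = 19% × €107 = €20.3300
Optimal lot size Q* = (2 × 60,000 × €280 / €20.33)^½ ≈ 1,285.59

1,286 cases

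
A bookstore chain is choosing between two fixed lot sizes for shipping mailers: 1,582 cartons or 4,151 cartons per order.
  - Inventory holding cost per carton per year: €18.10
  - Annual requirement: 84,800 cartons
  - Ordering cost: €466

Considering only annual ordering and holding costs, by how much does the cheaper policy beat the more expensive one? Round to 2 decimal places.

€7,790.26

For each Q, cost = (D/Q)·S + (Q/2)·H.
TC(1,582) = (84,800/1,582)×466 + (1,582/2)×18.1 = €39,296.11
TC(4,151) = (84,800/4,151)×466 + (4,151/2)×18.1 = €47,086.38
Cheaper: Q = 1,582.  Difference = €7,790.26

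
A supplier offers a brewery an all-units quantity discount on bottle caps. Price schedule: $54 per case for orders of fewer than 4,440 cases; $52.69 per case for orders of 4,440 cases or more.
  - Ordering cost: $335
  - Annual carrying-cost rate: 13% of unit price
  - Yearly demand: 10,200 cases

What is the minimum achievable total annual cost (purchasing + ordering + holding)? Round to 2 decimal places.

H₁ = 13%×$54 = $7.0200;  H₂ = 13%×$52.69 = $6.8497
EOQ₁ = √(2×10,200×335/7.0200) = 986.66  (< 4,440, feasible at tier 1)
EOQ₂ = √(2×10,200×335/6.8497) = 998.85  (< 4,440 → use Q = 4,440 at tier-2 price)
TC(tier 1 (EOQ₁), Q≈986.7) = $557,726.38
TC(tier 2, Q≈4,440.0) = $553,413.93
Minimum at tier 2: $553,413.93

$553,413.93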